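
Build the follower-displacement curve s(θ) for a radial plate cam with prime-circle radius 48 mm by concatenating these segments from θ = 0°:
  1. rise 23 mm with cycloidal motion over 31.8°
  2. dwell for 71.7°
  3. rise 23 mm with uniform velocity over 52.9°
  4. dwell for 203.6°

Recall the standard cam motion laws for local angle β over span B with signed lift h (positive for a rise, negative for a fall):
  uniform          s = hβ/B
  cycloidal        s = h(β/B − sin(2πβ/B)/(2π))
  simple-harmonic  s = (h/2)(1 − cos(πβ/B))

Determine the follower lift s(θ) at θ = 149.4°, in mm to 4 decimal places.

seg 1 [0°–31.8°] cycloidal, h=23: full span → s += 23 → s = 23.0000
seg 2 [31.8°–103.5°] dwell: s stays 23.0000
seg 3 [103.5°–156.4°] uniform, h=23: θ=149.4° here. β=45.9, B=52.9. 23·45.9/52.9 = 19.9565 → s = 42.9565

42.9565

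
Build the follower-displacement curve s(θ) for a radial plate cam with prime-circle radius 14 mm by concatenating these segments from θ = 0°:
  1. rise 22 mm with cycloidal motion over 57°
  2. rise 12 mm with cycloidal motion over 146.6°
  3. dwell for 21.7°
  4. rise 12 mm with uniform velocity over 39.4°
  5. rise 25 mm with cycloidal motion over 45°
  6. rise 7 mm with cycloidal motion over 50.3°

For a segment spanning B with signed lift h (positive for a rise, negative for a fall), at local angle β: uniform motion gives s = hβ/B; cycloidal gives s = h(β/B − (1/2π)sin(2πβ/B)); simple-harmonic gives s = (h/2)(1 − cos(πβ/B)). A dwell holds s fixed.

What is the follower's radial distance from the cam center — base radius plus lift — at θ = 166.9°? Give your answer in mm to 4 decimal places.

seg 1 [0°–57°] cycloidal, h=22: full span → s += 22 → s = 22.0000
seg 2 [57°–203.6°] cycloidal, h=12: θ=166.9° here. β=109.9, B=146.6. 12·(0.7497 − sin(2π·0.7497)/(2π)) = 10.9058 → s = 32.9058
radial distance = base radius + s = 14 + 32.9058 = 46.9058

46.9058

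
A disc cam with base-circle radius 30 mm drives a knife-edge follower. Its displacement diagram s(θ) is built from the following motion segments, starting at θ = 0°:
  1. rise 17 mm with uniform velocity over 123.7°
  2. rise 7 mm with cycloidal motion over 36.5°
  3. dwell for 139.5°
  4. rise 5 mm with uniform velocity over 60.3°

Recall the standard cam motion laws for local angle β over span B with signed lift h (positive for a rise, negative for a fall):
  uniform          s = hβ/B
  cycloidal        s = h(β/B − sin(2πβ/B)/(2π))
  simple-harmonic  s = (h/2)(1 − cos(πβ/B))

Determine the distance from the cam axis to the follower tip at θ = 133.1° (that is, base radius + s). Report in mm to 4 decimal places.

seg 1 [0°–123.7°] uniform, h=17: full span → s += 17 → s = 17.0000
seg 2 [123.7°–160.2°] cycloidal, h=7: θ=133.1° here. β=9.4, B=36.5. 7·(0.2575 − sin(2π·0.2575)/(2π)) = 0.6899 → s = 17.6899
radial distance = base radius + s = 30 + 17.6899 = 47.6899

47.6899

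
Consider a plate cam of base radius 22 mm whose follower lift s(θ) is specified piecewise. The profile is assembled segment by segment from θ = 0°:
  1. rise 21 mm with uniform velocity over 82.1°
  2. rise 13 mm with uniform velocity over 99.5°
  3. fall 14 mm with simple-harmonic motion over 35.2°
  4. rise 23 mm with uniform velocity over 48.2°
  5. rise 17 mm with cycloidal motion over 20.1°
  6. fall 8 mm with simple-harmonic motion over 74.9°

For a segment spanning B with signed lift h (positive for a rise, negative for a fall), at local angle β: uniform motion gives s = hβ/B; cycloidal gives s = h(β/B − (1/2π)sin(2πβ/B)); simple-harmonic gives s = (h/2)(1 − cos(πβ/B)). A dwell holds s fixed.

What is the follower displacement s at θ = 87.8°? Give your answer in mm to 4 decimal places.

seg 1 [0°–82.1°] uniform, h=21: full span → s += 21 → s = 21.0000
seg 2 [82.1°–181.6°] uniform, h=13: θ=87.8° here. β=5.7, B=99.5. 13·5.7/99.5 = 0.7447 → s = 21.7447

21.7447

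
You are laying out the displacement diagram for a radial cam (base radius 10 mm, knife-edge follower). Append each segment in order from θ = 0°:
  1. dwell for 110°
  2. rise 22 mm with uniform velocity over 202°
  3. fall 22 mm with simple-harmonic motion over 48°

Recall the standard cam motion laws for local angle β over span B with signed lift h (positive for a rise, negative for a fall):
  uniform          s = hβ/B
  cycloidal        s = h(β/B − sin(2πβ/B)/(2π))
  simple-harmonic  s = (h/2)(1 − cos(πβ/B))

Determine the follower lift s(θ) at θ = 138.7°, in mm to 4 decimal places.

seg 1 [0°–110°] dwell: s stays 0.0000
seg 2 [110°–312°] uniform, h=22: θ=138.7° here. β=28.7, B=202. 22·28.7/202 = 3.1257 → s = 3.1257

3.1257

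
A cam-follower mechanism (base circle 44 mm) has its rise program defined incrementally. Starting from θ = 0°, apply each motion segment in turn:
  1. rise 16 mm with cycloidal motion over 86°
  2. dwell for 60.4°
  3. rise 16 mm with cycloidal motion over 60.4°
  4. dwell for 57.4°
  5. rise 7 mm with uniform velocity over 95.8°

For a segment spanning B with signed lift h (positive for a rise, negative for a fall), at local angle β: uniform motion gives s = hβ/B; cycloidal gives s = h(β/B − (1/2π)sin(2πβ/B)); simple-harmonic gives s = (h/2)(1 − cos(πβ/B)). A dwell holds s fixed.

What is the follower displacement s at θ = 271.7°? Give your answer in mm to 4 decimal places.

seg 1 [0°–86°] cycloidal, h=16: full span → s += 16 → s = 16.0000
seg 2 [86°–146.4°] dwell: s stays 16.0000
seg 3 [146.4°–206.8°] cycloidal, h=16: full span → s += 16 → s = 32.0000
seg 4 [206.8°–264.2°] dwell: s stays 32.0000
seg 5 [264.2°–360°] uniform, h=7: θ=271.7° here. β=7.5, B=95.8. 7·7.5/95.8 = 0.5480 → s = 32.5480

32.5480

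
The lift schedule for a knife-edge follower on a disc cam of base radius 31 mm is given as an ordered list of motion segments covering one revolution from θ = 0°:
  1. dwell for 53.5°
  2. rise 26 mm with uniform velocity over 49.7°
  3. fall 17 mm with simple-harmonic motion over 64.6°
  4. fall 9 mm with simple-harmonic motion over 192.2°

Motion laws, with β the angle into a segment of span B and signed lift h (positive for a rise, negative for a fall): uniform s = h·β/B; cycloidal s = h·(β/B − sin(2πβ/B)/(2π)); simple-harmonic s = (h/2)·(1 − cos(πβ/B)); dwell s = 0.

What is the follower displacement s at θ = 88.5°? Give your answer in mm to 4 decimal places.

seg 1 [0°–53.5°] dwell: s stays 0.0000
seg 2 [53.5°–103.2°] uniform, h=26: θ=88.5° here. β=35, B=49.7. 26·35/49.7 = 18.3099 → s = 18.3099

18.3099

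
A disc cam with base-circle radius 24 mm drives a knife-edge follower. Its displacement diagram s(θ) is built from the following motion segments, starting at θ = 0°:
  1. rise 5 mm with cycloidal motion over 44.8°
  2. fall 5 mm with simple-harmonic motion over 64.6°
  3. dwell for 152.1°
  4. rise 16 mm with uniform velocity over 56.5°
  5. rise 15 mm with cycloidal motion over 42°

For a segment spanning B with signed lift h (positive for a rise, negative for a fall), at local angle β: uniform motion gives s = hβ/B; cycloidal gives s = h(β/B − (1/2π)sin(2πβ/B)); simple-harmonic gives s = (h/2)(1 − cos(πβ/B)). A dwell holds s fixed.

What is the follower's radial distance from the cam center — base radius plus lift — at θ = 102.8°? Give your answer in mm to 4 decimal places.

seg 1 [0°–44.8°] cycloidal, h=5: full span → s += 5 → s = 5.0000
seg 2 [44.8°–109.4°] simple-harmonic, h=-5: θ=102.8° here. β=58, B=64.6. -5/2·(1 − cos(π·0.8978)) = -4.8723 → s = 0.1277
radial distance = base radius + s = 24 + 0.1277 = 24.1277

24.1277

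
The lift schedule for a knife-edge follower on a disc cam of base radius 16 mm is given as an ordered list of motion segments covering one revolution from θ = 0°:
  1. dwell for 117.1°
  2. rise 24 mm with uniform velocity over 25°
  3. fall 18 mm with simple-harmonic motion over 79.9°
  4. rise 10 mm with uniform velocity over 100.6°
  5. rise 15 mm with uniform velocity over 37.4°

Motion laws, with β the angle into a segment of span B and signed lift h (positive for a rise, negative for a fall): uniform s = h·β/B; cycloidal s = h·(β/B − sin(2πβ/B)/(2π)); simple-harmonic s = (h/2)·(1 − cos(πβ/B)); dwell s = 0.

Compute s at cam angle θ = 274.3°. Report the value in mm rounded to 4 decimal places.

seg 1 [0°–117.1°] dwell: s stays 0.0000
seg 2 [117.1°–142.1°] uniform, h=24: full span → s += 24 → s = 24.0000
seg 3 [142.1°–222°] simple-harmonic, h=-18: full span → s += -18 → s = 6.0000
seg 4 [222°–322.6°] uniform, h=10: θ=274.3° here. β=52.3, B=100.6. 10·52.3/100.6 = 5.1988 → s = 11.1988

11.1988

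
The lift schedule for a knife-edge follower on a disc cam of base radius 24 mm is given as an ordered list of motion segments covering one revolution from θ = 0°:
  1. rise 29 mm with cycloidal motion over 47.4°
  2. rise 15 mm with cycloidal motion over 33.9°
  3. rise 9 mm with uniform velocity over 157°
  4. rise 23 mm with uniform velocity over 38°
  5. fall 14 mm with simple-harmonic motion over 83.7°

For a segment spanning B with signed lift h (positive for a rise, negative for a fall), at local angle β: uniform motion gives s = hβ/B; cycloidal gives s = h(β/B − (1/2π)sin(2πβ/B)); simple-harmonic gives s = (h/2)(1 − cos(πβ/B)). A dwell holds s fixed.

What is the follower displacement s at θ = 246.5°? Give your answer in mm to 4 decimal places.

seg 1 [0°–47.4°] cycloidal, h=29: full span → s += 29 → s = 29.0000
seg 2 [47.4°–81.3°] cycloidal, h=15: full span → s += 15 → s = 44.0000
seg 3 [81.3°–238.3°] uniform, h=9: full span → s += 9 → s = 53.0000
seg 4 [238.3°–276.3°] uniform, h=23: θ=246.5° here. β=8.2, B=38. 23·8.2/38 = 4.9632 → s = 57.9632

57.9632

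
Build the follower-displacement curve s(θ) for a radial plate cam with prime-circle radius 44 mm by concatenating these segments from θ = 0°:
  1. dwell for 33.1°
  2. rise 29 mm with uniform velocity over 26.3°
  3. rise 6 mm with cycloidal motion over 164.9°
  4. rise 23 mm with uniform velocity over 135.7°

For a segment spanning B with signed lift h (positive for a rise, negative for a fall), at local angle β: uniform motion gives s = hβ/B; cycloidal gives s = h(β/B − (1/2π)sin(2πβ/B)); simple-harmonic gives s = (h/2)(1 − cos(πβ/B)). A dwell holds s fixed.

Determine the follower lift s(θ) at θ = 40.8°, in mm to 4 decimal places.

seg 1 [0°–33.1°] dwell: s stays 0.0000
seg 2 [33.1°–59.4°] uniform, h=29: θ=40.8° here. β=7.7, B=26.3. 29·7.7/26.3 = 8.4905 → s = 8.4905

8.4905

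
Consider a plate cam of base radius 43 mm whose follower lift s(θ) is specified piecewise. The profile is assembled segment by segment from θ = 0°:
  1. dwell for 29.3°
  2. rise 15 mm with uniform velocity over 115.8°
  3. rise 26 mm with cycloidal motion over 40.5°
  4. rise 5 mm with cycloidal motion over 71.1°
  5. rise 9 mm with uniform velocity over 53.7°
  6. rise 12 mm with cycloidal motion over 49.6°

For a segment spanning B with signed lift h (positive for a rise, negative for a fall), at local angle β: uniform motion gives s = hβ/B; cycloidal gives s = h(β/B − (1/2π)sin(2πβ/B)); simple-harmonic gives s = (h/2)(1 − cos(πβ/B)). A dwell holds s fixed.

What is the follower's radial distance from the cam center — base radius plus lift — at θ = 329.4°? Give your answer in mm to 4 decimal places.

seg 1 [0°–29.3°] dwell: s stays 0.0000
seg 2 [29.3°–145.1°] uniform, h=15: full span → s += 15 → s = 15.0000
seg 3 [145.1°–185.6°] cycloidal, h=26: full span → s += 26 → s = 41.0000
seg 4 [185.6°–256.7°] cycloidal, h=5: full span → s += 5 → s = 46.0000
seg 5 [256.7°–310.4°] uniform, h=9: full span → s += 9 → s = 55.0000
seg 6 [310.4°–360°] cycloidal, h=12: θ=329.4° here. β=19, B=49.6. 12·(0.3831 − sin(2π·0.3831)/(2π)) = 3.3164 → s = 58.3164
radial distance = base radius + s = 43 + 58.3164 = 101.3164

101.3164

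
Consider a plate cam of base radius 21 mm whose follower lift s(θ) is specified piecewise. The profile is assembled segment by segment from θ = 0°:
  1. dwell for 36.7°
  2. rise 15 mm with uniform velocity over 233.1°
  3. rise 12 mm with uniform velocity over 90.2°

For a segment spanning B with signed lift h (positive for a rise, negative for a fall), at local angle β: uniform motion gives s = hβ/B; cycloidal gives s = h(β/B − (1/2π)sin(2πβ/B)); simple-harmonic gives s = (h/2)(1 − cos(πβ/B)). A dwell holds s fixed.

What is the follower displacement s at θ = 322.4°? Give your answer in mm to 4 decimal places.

seg 1 [0°–36.7°] dwell: s stays 0.0000
seg 2 [36.7°–269.8°] uniform, h=15: full span → s += 15 → s = 15.0000
seg 3 [269.8°–360°] uniform, h=12: θ=322.4° here. β=52.6, B=90.2. 12·52.6/90.2 = 6.9978 → s = 21.9978

21.9978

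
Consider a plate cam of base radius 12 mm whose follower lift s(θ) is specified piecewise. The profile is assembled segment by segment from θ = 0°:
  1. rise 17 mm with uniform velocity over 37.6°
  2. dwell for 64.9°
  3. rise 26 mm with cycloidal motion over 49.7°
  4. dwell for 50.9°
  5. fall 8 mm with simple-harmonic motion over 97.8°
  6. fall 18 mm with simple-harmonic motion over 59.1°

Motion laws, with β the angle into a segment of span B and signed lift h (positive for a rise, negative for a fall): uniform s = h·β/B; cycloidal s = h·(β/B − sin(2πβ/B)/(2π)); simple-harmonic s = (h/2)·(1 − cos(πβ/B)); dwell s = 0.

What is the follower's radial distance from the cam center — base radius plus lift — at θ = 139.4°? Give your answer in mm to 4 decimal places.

seg 1 [0°–37.6°] uniform, h=17: full span → s += 17 → s = 17.0000
seg 2 [37.6°–102.5°] dwell: s stays 17.0000
seg 3 [102.5°–152.2°] cycloidal, h=26: θ=139.4° here. β=36.9, B=49.7. 26·(0.7425 − sin(2π·0.7425)/(2π)) = 23.4372 → s = 40.4372
radial distance = base radius + s = 12 + 40.4372 = 52.4372

52.4372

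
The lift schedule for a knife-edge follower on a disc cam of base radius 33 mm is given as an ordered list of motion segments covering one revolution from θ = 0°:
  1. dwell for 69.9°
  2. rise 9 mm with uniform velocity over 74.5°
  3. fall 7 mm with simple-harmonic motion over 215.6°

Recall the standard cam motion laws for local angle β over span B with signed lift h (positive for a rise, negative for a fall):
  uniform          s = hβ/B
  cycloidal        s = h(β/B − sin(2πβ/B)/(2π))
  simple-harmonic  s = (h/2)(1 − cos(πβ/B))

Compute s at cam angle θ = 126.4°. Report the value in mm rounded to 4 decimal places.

seg 1 [0°–69.9°] dwell: s stays 0.0000
seg 2 [69.9°–144.4°] uniform, h=9: θ=126.4° here. β=56.5, B=74.5. 9·56.5/74.5 = 6.8255 → s = 6.8255

6.8255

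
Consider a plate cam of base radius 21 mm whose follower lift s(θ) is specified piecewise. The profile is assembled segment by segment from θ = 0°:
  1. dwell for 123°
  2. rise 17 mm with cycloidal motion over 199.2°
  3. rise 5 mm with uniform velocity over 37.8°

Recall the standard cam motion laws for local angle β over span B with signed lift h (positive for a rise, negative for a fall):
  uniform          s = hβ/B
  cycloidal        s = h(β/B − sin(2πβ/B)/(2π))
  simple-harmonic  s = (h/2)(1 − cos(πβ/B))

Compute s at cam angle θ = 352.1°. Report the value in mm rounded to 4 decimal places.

seg 1 [0°–123°] dwell: s stays 0.0000
seg 2 [123°–322.2°] cycloidal, h=17: full span → s += 17 → s = 17.0000
seg 3 [322.2°–360°] uniform, h=5: θ=352.1° here. β=29.9, B=37.8. 5·29.9/37.8 = 3.9550 → s = 20.9550

20.9550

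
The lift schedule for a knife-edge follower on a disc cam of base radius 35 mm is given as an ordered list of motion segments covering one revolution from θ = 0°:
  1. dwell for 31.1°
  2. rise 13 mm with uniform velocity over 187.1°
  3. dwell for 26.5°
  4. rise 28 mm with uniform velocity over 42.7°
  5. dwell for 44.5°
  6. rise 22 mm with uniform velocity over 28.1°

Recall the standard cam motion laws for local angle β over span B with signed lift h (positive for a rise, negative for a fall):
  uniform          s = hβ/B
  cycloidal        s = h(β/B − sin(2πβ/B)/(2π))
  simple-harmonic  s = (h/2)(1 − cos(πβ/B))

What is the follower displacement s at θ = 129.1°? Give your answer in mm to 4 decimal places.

seg 1 [0°–31.1°] dwell: s stays 0.0000
seg 2 [31.1°–218.2°] uniform, h=13: θ=129.1° here. β=98, B=187.1. 13·98/187.1 = 6.8092 → s = 6.8092

6.8092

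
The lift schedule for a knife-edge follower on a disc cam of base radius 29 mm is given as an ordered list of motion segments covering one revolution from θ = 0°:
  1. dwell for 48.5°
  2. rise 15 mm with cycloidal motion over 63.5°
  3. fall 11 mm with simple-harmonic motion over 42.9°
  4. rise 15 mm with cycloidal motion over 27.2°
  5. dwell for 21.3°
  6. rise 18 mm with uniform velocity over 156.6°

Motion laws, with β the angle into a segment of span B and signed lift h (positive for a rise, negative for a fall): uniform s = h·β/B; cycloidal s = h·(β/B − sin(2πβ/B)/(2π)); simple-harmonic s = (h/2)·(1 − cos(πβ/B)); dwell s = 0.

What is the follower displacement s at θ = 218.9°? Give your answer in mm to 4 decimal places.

seg 1 [0°–48.5°] dwell: s stays 0.0000
seg 2 [48.5°–112°] cycloidal, h=15: full span → s += 15 → s = 15.0000
seg 3 [112°–154.9°] simple-harmonic, h=-11: full span → s += -11 → s = 4.0000
seg 4 [154.9°–182.1°] cycloidal, h=15: full span → s += 15 → s = 19.0000
seg 5 [182.1°–203.4°] dwell: s stays 19.0000
seg 6 [203.4°–360°] uniform, h=18: θ=218.9° here. β=15.5, B=156.6. 18·15.5/156.6 = 1.7816 → s = 20.7816

20.7816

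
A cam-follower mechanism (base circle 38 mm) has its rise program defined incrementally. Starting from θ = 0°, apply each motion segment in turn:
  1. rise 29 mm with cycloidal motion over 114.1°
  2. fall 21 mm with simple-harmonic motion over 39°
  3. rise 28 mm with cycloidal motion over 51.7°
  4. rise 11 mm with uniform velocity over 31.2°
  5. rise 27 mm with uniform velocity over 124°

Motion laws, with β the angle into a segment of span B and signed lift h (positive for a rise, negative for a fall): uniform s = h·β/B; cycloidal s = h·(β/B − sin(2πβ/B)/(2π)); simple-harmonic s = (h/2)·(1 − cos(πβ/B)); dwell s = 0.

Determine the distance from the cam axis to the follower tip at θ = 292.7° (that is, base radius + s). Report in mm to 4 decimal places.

seg 1 [0°–114.1°] cycloidal, h=29: full span → s += 29 → s = 29.0000
seg 2 [114.1°–153.1°] simple-harmonic, h=-21: full span → s += -21 → s = 8.0000
seg 3 [153.1°–204.8°] cycloidal, h=28: full span → s += 28 → s = 36.0000
seg 4 [204.8°–236°] uniform, h=11: full span → s += 11 → s = 47.0000
seg 5 [236°–360°] uniform, h=27: θ=292.7° here. β=56.7, B=124. 27·56.7/124 = 12.3460 → s = 59.3460
radial distance = base radius + s = 38 + 59.3460 = 97.3460

97.3460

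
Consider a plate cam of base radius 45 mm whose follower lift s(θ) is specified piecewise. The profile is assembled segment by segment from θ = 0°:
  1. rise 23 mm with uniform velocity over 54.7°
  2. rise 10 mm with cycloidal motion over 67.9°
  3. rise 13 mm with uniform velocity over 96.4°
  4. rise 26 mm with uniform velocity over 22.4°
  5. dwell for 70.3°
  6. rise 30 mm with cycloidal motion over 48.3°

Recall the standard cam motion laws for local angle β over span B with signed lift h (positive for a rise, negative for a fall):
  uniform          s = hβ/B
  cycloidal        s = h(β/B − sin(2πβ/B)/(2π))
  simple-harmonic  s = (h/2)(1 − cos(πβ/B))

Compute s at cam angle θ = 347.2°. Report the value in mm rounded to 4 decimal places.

seg 1 [0°–54.7°] uniform, h=23: full span → s += 23 → s = 23.0000
seg 2 [54.7°–122.6°] cycloidal, h=10: full span → s += 10 → s = 33.0000
seg 3 [122.6°–219°] uniform, h=13: full span → s += 13 → s = 46.0000
seg 4 [219°–241.4°] uniform, h=26: full span → s += 26 → s = 72.0000
seg 5 [241.4°–311.7°] dwell: s stays 72.0000
seg 6 [311.7°–360°] cycloidal, h=30: θ=347.2° here. β=35.5, B=48.3. 30·(0.7350 − sin(2π·0.7350)/(2π)) = 26.8031 → s = 98.8031

98.8031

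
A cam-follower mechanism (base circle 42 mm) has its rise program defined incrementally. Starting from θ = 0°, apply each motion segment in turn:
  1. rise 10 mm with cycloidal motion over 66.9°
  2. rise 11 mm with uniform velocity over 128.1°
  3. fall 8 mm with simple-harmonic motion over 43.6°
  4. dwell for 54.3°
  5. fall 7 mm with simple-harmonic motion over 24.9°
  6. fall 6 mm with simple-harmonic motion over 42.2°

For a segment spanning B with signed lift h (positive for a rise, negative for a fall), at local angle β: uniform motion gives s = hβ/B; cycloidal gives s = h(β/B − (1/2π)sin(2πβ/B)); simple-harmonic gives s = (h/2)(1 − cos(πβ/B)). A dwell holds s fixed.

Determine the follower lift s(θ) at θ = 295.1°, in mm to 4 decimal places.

seg 1 [0°–66.9°] cycloidal, h=10: full span → s += 10 → s = 10.0000
seg 2 [66.9°–195°] uniform, h=11: full span → s += 11 → s = 21.0000
seg 3 [195°–238.6°] simple-harmonic, h=-8: full span → s += -8 → s = 13.0000
seg 4 [238.6°–292.9°] dwell: s stays 13.0000
seg 5 [292.9°–317.8°] simple-harmonic, h=-7: θ=295.1° here. β=2.2, B=24.9. -7/2·(1 − cos(π·0.0884)) = -0.1340 → s = 12.8660

12.8660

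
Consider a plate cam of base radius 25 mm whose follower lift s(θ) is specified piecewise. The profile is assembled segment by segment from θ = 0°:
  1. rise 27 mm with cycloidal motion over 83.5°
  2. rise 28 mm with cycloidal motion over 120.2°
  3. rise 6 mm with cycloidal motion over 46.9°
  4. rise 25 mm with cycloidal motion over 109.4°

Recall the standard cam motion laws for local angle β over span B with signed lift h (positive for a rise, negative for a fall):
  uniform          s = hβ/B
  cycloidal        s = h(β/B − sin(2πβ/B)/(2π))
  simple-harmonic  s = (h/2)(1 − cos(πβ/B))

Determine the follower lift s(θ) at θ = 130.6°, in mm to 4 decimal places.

seg 1 [0°–83.5°] cycloidal, h=27: full span → s += 27 → s = 27.0000
seg 2 [83.5°–203.7°] cycloidal, h=28: θ=130.6° here. β=47.1, B=120.2. 28·(0.3918 − sin(2π·0.3918)/(2π)) = 8.1712 → s = 35.1712

35.1712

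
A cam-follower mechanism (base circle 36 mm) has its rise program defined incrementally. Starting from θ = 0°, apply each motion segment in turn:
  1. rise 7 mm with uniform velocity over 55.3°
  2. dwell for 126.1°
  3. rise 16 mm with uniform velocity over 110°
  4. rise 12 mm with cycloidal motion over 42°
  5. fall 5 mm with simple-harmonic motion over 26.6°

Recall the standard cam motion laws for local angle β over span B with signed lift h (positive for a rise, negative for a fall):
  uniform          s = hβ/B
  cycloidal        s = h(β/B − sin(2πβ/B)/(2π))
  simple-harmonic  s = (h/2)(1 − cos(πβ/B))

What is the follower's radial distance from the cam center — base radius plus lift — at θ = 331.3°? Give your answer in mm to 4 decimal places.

seg 1 [0°–55.3°] uniform, h=7: full span → s += 7 → s = 7.0000
seg 2 [55.3°–181.4°] dwell: s stays 7.0000
seg 3 [181.4°–291.4°] uniform, h=16: full span → s += 16 → s = 23.0000
seg 4 [291.4°–333.4°] cycloidal, h=12: θ=331.3° here. β=39.9, B=42. 12·(0.9500 − sin(2π·0.9500)/(2π)) = 11.9902 → s = 34.9902
radial distance = base radius + s = 36 + 34.9902 = 70.9902

70.9902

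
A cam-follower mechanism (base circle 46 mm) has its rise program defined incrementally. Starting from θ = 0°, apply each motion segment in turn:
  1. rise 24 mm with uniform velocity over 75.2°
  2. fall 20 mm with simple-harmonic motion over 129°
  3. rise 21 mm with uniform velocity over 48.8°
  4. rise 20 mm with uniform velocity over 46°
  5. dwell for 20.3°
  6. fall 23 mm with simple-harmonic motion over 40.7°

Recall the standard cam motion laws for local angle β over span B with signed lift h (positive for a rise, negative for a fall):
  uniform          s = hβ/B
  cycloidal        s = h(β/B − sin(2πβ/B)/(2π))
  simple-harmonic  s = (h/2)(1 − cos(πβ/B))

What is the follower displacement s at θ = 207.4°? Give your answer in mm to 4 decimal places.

seg 1 [0°–75.2°] uniform, h=24: full span → s += 24 → s = 24.0000
seg 2 [75.2°–204.2°] simple-harmonic, h=-20: full span → s += -20 → s = 4.0000
seg 3 [204.2°–253°] uniform, h=21: θ=207.4° here. β=3.2, B=48.8. 21·3.2/48.8 = 1.3770 → s = 5.3770

5.3770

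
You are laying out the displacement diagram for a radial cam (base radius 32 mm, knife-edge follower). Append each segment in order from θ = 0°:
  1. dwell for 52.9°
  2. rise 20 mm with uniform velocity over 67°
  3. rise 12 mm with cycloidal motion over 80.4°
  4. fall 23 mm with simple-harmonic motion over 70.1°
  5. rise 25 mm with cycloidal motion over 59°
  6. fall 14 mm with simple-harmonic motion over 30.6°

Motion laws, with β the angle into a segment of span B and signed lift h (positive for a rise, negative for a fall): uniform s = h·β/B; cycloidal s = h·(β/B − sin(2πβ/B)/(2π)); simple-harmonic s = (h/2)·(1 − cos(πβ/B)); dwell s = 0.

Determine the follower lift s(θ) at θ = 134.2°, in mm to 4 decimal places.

seg 1 [0°–52.9°] dwell: s stays 0.0000
seg 2 [52.9°–119.9°] uniform, h=20: full span → s += 20 → s = 20.0000
seg 3 [119.9°–200.3°] cycloidal, h=12: θ=134.2° here. β=14.3, B=80.4. 12·(0.1779 − sin(2π·0.1779)/(2π)) = 0.4173 → s = 20.4173

20.4173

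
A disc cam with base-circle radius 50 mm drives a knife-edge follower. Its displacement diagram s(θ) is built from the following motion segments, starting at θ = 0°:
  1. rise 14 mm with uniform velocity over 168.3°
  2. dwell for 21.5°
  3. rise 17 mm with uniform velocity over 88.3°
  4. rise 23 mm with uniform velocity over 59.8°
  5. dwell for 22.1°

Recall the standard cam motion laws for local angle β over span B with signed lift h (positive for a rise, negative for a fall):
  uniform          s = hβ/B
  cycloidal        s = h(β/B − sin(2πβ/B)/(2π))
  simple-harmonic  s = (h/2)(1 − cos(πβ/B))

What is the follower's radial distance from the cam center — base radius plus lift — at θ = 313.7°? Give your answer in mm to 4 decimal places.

seg 1 [0°–168.3°] uniform, h=14: full span → s += 14 → s = 14.0000
seg 2 [168.3°–189.8°] dwell: s stays 14.0000
seg 3 [189.8°–278.1°] uniform, h=17: full span → s += 17 → s = 31.0000
seg 4 [278.1°–337.9°] uniform, h=23: θ=313.7° here. β=35.6, B=59.8. 23·35.6/59.8 = 13.6923 → s = 44.6923
radial distance = base radius + s = 50 + 44.6923 = 94.6923

94.6923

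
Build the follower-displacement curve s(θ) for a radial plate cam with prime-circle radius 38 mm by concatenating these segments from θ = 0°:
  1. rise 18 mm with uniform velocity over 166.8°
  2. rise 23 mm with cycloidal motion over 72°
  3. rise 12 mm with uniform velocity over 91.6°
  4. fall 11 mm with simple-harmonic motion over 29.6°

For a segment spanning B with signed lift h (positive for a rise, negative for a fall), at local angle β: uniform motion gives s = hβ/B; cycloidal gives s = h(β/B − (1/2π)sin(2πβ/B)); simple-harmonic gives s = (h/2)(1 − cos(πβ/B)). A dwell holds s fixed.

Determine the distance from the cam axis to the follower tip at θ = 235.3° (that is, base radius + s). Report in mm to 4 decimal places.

seg 1 [0°–166.8°] uniform, h=18: full span → s += 18 → s = 18.0000
seg 2 [166.8°–238.8°] cycloidal, h=23: θ=235.3° here. β=68.5, B=72. 23·(0.9514 − sin(2π·0.9514)/(2π)) = 22.9827 → s = 40.9827
radial distance = base radius + s = 38 + 40.9827 = 78.9827

78.9827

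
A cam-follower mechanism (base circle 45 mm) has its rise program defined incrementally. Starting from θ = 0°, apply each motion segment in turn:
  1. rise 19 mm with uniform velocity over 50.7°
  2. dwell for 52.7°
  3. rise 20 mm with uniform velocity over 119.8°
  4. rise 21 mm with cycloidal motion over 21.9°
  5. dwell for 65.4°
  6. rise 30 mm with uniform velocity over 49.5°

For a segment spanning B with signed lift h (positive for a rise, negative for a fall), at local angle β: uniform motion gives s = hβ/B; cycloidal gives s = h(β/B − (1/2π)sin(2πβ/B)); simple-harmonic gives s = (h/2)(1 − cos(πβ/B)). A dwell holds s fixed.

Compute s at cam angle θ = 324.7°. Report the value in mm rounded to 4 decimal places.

seg 1 [0°–50.7°] uniform, h=19: full span → s += 19 → s = 19.0000
seg 2 [50.7°–103.4°] dwell: s stays 19.0000
seg 3 [103.4°–223.2°] uniform, h=20: full span → s += 20 → s = 39.0000
seg 4 [223.2°–245.1°] cycloidal, h=21: full span → s += 21 → s = 60.0000
seg 5 [245.1°–310.5°] dwell: s stays 60.0000
seg 6 [310.5°–360°] uniform, h=30: θ=324.7° here. β=14.2, B=49.5. 30·14.2/49.5 = 8.6061 → s = 68.6061

68.6061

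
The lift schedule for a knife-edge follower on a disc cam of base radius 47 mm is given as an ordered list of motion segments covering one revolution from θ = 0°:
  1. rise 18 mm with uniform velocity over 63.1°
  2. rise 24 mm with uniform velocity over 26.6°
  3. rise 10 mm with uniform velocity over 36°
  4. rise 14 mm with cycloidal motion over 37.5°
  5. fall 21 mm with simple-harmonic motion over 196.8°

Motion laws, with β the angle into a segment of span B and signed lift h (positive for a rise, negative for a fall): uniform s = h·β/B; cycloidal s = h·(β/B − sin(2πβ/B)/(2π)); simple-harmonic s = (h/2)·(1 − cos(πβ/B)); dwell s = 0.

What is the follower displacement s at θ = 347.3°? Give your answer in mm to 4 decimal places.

seg 1 [0°–63.1°] uniform, h=18: full span → s += 18 → s = 18.0000
seg 2 [63.1°–89.7°] uniform, h=24: full span → s += 24 → s = 42.0000
seg 3 [89.7°–125.7°] uniform, h=10: full span → s += 10 → s = 52.0000
seg 4 [125.7°–163.2°] cycloidal, h=14: full span → s += 14 → s = 66.0000
seg 5 [163.2°–360°] simple-harmonic, h=-21: θ=347.3° here. β=184.1, B=196.8. -21/2·(1 − cos(π·0.9355)) = -20.7850 → s = 45.2150

45.2150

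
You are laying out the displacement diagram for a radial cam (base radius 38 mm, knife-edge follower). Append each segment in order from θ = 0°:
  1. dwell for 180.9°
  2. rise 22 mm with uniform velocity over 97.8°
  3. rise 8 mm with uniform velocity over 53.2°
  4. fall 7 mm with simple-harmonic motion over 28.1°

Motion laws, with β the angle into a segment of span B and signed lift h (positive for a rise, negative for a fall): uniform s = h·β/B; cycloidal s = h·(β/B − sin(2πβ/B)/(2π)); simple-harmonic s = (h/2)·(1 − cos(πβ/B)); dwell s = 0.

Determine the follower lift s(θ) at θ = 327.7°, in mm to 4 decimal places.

seg 1 [0°–180.9°] dwell: s stays 0.0000
seg 2 [180.9°–278.7°] uniform, h=22: full span → s += 22 → s = 22.0000
seg 3 [278.7°–331.9°] uniform, h=8: θ=327.7° here. β=49, B=53.2. 8·49/53.2 = 7.3684 → s = 29.3684

29.3684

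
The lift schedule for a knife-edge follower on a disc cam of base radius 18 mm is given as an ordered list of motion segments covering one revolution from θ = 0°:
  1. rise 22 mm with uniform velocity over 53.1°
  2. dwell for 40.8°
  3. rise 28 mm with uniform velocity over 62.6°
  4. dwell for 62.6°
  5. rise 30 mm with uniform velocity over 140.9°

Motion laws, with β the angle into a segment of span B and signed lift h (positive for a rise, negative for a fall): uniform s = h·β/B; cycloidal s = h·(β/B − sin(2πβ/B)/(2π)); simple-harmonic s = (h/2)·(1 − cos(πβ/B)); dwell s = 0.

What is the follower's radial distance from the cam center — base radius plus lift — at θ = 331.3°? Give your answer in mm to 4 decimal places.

seg 1 [0°–53.1°] uniform, h=22: full span → s += 22 → s = 22.0000
seg 2 [53.1°–93.9°] dwell: s stays 22.0000
seg 3 [93.9°–156.5°] uniform, h=28: full span → s += 28 → s = 50.0000
seg 4 [156.5°–219.1°] dwell: s stays 50.0000
seg 5 [219.1°–360°] uniform, h=30: θ=331.3° here. β=112.2, B=140.9. 30·112.2/140.9 = 23.8893 → s = 73.8893
radial distance = base radius + s = 18 + 73.8893 = 91.8893

91.8893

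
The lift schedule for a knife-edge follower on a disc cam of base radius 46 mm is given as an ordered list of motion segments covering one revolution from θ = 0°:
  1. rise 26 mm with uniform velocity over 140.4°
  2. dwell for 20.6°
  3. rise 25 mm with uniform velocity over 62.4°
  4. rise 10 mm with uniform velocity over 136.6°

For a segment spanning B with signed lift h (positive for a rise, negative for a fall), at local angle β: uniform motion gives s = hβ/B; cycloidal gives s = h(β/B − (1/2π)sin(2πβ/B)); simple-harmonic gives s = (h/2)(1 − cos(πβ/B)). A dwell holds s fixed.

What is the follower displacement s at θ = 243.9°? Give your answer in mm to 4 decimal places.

seg 1 [0°–140.4°] uniform, h=26: full span → s += 26 → s = 26.0000
seg 2 [140.4°–161°] dwell: s stays 26.0000
seg 3 [161°–223.4°] uniform, h=25: full span → s += 25 → s = 51.0000
seg 4 [223.4°–360°] uniform, h=10: θ=243.9° here. β=20.5, B=136.6. 10·20.5/136.6 = 1.5007 → s = 52.5007

52.5007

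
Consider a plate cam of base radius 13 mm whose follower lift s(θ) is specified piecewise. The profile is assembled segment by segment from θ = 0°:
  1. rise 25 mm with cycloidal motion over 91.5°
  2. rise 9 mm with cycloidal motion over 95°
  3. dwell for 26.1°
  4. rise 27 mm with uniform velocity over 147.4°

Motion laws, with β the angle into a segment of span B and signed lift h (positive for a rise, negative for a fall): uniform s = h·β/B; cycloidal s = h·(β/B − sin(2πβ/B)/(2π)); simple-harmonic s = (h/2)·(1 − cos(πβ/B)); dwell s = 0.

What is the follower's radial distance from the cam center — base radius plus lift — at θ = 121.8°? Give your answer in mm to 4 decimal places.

seg 1 [0°–91.5°] cycloidal, h=25: full span → s += 25 → s = 25.0000
seg 2 [91.5°–186.5°] cycloidal, h=9: θ=121.8° here. β=30.3, B=95. 9·(0.3189 − sin(2π·0.3189)/(2π)) = 1.5705 → s = 26.5705
radial distance = base radius + s = 13 + 26.5705 = 39.5705

39.5705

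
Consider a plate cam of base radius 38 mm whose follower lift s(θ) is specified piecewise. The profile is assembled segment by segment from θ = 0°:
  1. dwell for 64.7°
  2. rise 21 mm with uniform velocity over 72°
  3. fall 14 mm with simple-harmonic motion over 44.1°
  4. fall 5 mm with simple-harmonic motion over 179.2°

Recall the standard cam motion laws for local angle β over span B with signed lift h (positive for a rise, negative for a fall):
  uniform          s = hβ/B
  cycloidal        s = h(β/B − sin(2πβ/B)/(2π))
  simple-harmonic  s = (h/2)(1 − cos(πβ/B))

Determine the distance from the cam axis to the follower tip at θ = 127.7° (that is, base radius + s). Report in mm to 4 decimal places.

seg 1 [0°–64.7°] dwell: s stays 0.0000
seg 2 [64.7°–136.7°] uniform, h=21: θ=127.7° here. β=63, B=72. 21·63/72 = 18.3750 → s = 18.3750
radial distance = base radius + s = 38 + 18.3750 = 56.3750

56.3750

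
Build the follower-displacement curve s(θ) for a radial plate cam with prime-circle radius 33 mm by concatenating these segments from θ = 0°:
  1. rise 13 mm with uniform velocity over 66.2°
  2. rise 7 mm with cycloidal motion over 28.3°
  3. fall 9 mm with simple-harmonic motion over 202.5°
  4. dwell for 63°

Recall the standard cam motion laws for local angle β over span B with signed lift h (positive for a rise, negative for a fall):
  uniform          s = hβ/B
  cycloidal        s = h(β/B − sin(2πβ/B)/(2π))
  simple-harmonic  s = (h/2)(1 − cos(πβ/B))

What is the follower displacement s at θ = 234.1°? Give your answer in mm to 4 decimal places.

seg 1 [0°–66.2°] uniform, h=13: full span → s += 13 → s = 13.0000
seg 2 [66.2°–94.5°] cycloidal, h=7: full span → s += 7 → s = 20.0000
seg 3 [94.5°–297°] simple-harmonic, h=-9: θ=234.1° here. β=139.6, B=202.5. -9/2·(1 − cos(π·0.6894)) = -7.0222 → s = 12.9778

12.9778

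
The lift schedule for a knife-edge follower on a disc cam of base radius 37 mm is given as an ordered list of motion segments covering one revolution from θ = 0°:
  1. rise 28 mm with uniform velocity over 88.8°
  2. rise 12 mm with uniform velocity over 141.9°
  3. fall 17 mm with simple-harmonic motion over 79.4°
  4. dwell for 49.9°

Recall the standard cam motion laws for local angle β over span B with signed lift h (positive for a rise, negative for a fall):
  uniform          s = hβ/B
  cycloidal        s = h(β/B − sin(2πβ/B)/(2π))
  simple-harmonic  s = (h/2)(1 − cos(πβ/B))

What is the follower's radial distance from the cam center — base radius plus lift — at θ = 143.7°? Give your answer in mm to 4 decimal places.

seg 1 [0°–88.8°] uniform, h=28: full span → s += 28 → s = 28.0000
seg 2 [88.8°–230.7°] uniform, h=12: θ=143.7° here. β=54.9, B=141.9. 12·54.9/141.9 = 4.6427 → s = 32.6427
radial distance = base radius + s = 37 + 32.6427 = 69.6427

69.6427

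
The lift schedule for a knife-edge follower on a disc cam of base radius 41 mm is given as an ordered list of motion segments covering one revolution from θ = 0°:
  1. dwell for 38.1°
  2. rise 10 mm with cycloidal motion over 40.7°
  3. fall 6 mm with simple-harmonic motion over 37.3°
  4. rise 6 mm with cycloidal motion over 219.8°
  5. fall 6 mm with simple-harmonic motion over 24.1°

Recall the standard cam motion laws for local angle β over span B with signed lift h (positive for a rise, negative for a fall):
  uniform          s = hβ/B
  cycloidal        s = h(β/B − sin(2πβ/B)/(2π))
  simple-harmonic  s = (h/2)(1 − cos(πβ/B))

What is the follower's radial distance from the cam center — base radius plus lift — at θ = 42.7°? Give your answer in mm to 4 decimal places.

seg 1 [0°–38.1°] dwell: s stays 0.0000
seg 2 [38.1°–78.8°] cycloidal, h=10: θ=42.7° here. β=4.6, B=40.7. 10·(0.1130 − sin(2π·0.1130)/(2π)) = 0.0926 → s = 0.0926
radial distance = base radius + s = 41 + 0.0926 = 41.0926

41.0926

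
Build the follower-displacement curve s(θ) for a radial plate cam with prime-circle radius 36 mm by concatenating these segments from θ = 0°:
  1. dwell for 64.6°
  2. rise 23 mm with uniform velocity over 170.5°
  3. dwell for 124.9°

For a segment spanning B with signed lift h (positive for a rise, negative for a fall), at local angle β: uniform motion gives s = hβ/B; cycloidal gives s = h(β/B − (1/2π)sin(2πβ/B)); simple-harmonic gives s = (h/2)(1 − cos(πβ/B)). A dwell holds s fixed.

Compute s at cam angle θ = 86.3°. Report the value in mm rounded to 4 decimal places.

seg 1 [0°–64.6°] dwell: s stays 0.0000
seg 2 [64.6°–235.1°] uniform, h=23: θ=86.3° here. β=21.7, B=170.5. 23·21.7/170.5 = 2.9273 → s = 2.9273

2.9273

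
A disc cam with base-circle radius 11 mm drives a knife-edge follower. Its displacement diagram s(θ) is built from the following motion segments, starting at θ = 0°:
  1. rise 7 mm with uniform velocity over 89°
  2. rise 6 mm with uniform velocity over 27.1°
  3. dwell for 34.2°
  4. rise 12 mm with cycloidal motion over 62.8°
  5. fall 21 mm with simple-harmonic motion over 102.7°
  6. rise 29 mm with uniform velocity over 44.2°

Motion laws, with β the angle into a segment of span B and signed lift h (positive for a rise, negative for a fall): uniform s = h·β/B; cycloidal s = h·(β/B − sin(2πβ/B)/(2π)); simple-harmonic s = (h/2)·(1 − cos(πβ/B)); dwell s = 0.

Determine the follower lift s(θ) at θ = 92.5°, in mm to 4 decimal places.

seg 1 [0°–89°] uniform, h=7: full span → s += 7 → s = 7.0000
seg 2 [89°–116.1°] uniform, h=6: θ=92.5° here. β=3.5, B=27.1. 6·3.5/27.1 = 0.7749 → s = 7.7749

7.7749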